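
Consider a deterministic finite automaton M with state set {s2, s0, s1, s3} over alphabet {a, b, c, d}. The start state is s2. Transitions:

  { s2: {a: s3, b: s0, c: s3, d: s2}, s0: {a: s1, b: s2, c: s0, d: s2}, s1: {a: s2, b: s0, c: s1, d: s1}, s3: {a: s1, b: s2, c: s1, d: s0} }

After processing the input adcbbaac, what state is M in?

s3

Trace: s2 -a-> s3 -d-> s0 -c-> s0 -b-> s2 -b-> s0 -a-> s1 -a-> s2 -c-> s3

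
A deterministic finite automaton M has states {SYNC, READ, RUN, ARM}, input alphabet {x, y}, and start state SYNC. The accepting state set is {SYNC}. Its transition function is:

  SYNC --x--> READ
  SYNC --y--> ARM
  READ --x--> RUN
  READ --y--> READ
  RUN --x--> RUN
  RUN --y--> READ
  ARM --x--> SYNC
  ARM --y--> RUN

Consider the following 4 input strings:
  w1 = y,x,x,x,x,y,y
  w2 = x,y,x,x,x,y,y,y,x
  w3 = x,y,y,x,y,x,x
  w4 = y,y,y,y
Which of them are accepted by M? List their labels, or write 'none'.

none

w1:
  start at SYNC
  read 'y': SYNC → ARM
  read 'x': ARM → SYNC
  read 'x': SYNC → READ
  read 'x': READ → RUN
  read 'x': RUN → RUN
  read 'y': RUN → READ
  read 'y': READ → READ
  end READ, rejected
w2:
  start at SYNC
  read 'x': SYNC → READ
  read 'y': READ → READ
  read 'x': READ → RUN
  read 'x': RUN → RUN
  read 'x': RUN → RUN
  read 'y': RUN → READ
  read 'y': READ → READ
  read 'y': READ → READ
  read 'x': READ → RUN
  end RUN, rejected
w3:
  start at SYNC
  read 'x': SYNC → READ
  read 'y': READ → READ
  read 'y': READ → READ
  read 'x': READ → RUN
  read 'y': RUN → READ
  read 'x': READ → RUN
  read 'x': RUN → RUN
  end RUN, rejected
w4:
  start at SYNC
  read 'y': SYNC → ARM
  read 'y': ARM → RUN
  read 'y': RUN → READ
  read 'y': READ → READ
  end READ, rejected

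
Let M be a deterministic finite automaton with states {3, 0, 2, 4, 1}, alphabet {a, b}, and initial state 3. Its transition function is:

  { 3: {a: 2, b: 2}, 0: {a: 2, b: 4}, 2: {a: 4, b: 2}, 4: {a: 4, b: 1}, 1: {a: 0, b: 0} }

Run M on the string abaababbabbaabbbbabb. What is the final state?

0

start at 3
read 'a': 3 → 2
read 'b': 2 → 2
read 'a': 2 → 4
read 'a': 4 → 4
read 'b': 4 → 1
read 'a': 1 → 0
read 'b': 0 → 4
read 'b': 4 → 1
read 'a': 1 → 0
read 'b': 0 → 4
read 'b': 4 → 1
read 'a': 1 → 0
read 'a': 0 → 2
read 'b': 2 → 2
read 'b': 2 → 2
read 'b': 2 → 2
read 'b': 2 → 2
read 'a': 2 → 4
read 'b': 4 → 1
read 'b': 1 → 0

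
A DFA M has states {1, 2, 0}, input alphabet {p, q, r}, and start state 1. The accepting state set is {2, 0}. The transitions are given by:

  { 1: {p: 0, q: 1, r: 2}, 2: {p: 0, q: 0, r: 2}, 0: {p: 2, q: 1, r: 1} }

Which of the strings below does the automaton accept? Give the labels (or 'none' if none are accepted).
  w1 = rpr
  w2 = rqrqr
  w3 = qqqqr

w1: 1 → 2 → 0 → 1  → end 1, rejected
w2: 1 → 2 → 0 → 1 → 1 → 2  → end 2, accepted
w3: 1 → 1 → 1 → 1 → 1 → 2  → end 2, accepted

w2, w3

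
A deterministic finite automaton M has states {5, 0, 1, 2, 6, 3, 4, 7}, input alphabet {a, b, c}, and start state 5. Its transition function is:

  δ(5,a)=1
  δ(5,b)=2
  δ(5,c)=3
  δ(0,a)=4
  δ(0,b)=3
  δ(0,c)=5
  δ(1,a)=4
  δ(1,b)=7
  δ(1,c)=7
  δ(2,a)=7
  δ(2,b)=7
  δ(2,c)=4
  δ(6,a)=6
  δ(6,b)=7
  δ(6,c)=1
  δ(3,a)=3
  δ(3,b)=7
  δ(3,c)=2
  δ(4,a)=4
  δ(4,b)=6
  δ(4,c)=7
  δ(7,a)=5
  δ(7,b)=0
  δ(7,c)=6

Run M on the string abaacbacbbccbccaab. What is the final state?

7

5 → 1 → 7 → 5 → 1 → 7 → 0 → 4 → 7 → 0 → 3 → 2 → 4 → 6 → 1 → 7 → 5 → 1 → 7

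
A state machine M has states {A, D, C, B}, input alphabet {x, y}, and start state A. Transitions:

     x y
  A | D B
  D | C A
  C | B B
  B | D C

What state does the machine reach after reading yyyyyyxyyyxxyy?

A → B → C → B → C → B → C → B → C → B → C → B → D → A → B

B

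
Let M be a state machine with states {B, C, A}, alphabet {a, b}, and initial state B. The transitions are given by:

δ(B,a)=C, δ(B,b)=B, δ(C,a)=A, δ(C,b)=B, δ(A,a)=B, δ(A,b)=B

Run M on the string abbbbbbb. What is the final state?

Trace: B -a-> C -b-> B -b-> B -b-> B -b-> B -b-> B -b-> B -b-> B

B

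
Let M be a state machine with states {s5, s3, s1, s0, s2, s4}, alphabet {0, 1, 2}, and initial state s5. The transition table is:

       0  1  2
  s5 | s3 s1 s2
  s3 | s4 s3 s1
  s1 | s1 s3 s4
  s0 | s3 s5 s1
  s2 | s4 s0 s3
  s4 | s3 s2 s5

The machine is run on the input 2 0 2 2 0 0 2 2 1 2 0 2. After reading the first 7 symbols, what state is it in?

start at s5
read '2': s5 → s2
read '0': s2 → s4
read '2': s4 → s5
read '2': s5 → s2
read '0': s2 → s4
read '0': s4 → s3
read '2': s3 → s1
After 7 symbols: s1.

s1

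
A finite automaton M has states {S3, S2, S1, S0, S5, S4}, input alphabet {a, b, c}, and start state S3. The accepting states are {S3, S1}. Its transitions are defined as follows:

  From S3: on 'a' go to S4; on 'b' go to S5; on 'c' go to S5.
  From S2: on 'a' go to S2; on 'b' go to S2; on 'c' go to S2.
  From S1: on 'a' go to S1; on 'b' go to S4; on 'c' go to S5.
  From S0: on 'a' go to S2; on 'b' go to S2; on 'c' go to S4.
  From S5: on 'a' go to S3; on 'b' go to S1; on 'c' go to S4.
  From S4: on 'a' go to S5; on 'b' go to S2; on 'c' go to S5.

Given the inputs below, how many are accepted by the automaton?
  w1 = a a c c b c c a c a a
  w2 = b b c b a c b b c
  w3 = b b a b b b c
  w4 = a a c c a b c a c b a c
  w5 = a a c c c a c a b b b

w1: S3 → S4 → S5 → S4 → S5 → S1 → S5 → S4 → S5 → S4 → S5 → S3  → end S3, accepted
w2: S3 → S5 → S1 → S5 → S1 → S1 → S5 → S1 → S4 → S5  → end S5, rejected
w3: S3 → S5 → S1 → S1 → S4 → S2 → S2 → S2  → end S2, rejected
w4: S3 → S4 → S5 → S4 → S5 → S3 → S5 → S4 → S5 → S4 → S2 → S2 → S2  → end S2, rejected
w5: S3 → S4 → S5 → S4 → S5 → S4 → S5 → S4 → S5 → S1 → S4 → S2  → end S2, rejected

1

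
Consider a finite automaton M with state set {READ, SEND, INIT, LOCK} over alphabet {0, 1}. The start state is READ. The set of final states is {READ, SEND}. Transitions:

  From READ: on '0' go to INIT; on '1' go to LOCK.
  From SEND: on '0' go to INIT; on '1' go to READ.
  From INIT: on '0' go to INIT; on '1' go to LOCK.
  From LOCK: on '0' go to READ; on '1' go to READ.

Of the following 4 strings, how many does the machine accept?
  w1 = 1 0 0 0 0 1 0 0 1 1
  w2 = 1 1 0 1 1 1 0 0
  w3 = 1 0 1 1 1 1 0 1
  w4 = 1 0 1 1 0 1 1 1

1

w1: READ → LOCK → READ → INIT → INIT → INIT → LOCK → READ → INIT → LOCK → READ  → end READ, accepted
w2: READ → LOCK → READ → INIT → LOCK → READ → LOCK → READ → INIT  → end INIT, rejected
w3: READ → LOCK → READ → LOCK → READ → LOCK → READ → INIT → LOCK  → end LOCK, rejected
w4: READ → LOCK → READ → LOCK → READ → INIT → LOCK → READ → LOCK  → end LOCK, rejected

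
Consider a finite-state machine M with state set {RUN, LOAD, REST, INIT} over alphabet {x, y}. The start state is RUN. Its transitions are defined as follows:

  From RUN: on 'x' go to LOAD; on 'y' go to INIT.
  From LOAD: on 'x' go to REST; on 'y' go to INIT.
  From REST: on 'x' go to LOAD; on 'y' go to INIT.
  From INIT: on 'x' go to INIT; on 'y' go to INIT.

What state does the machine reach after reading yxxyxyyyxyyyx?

INIT

RUN → INIT → INIT → INIT → INIT → INIT → INIT → INIT → INIT → INIT → INIT → INIT → INIT → INIT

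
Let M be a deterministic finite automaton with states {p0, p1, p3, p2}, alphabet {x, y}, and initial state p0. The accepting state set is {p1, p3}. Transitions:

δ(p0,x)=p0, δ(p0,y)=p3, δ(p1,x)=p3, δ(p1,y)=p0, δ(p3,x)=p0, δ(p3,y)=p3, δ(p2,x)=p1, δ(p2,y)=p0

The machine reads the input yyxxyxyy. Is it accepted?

start at p0
read 'y': p0 → p3
read 'y': p3 → p3
read 'x': p3 → p0
read 'x': p0 → p0
read 'y': p0 → p3
read 'x': p3 → p0
read 'y': p0 → p3
read 'y': p3 → p3
End state p3 is accepting.

Yes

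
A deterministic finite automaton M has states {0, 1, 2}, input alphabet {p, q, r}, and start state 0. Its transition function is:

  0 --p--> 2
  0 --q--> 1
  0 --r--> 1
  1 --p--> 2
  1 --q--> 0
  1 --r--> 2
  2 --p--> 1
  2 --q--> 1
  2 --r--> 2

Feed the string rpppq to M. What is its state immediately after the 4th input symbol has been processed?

start at 0
read 'r': 0 → 1
read 'p': 1 → 2
read 'p': 2 → 1
read 'p': 1 → 2
After 4 symbols: 2.

2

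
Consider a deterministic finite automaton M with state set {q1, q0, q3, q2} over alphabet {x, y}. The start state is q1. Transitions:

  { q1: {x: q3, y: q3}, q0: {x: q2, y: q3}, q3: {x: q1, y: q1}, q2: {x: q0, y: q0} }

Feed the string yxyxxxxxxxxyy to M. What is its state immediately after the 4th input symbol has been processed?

q1

q1 → q3 → q1 → q3 → q1
After 4 symbols: q1.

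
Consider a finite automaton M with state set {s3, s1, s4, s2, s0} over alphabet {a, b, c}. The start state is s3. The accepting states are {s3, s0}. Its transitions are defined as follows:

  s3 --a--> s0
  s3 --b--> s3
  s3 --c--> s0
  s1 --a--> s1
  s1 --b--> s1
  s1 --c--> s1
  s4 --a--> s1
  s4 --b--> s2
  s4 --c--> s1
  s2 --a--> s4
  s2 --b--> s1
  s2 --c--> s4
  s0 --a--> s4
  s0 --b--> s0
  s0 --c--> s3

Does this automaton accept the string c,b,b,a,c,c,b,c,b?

start at s3
read 'c': s3 → s0
read 'b': s0 → s0
read 'b': s0 → s0
read 'a': s0 → s4
read 'c': s4 → s1
read 'c': s1 → s1
read 'b': s1 → s1
read 'c': s1 → s1
read 'b': s1 → s1
End state s1 is not accepting.

No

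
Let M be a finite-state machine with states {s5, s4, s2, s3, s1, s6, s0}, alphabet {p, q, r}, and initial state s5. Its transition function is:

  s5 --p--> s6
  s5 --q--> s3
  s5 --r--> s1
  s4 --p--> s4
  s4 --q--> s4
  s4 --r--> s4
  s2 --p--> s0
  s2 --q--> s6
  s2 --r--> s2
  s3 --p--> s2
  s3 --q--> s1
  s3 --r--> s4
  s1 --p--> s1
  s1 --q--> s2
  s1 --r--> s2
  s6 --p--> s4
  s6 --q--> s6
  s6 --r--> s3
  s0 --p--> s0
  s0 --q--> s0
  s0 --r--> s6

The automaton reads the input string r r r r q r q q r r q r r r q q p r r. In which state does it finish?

s4

start at s5
read 'r': s5 → s1
read 'r': s1 → s2
read 'r': s2 → s2
read 'r': s2 → s2
read 'q': s2 → s6
read 'r': s6 → s3
read 'q': s3 → s1
read 'q': s1 → s2
read 'r': s2 → s2
read 'r': s2 → s2
read 'q': s2 → s6
read 'r': s6 → s3
read 'r': s3 → s4
read 'r': s4 → s4
read 'q': s4 → s4
read 'q': s4 → s4
read 'p': s4 → s4
read 'r': s4 → s4
read 'r': s4 → s4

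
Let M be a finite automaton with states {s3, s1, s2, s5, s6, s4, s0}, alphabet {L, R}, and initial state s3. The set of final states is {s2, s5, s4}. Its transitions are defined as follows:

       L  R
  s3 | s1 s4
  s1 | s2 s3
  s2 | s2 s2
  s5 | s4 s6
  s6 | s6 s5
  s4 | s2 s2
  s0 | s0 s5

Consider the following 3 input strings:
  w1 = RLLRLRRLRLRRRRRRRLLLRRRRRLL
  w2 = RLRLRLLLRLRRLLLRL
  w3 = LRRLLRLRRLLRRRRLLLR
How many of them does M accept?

w1: s3 → s4 → s2 → s2 → s2 → s2 → s2 → s2 → s2 → s2 → s2 → s2 → s2 → s2 → s2 → s2 → s2 → s2 → s2 → s2 → s2 → s2 → s2 → s2 → s2 → s2 → s2 → s2  → end s2, accepted
w2: s3 → s4 → s2 → s2 → s2 → s2 → s2 → s2 → s2 → s2 → s2 → s2 → s2 → s2 → s2 → s2 → s2 → s2  → end s2, accepted
w3: s3 → s1 → s3 → s4 → s2 → s2 → s2 → s2 → s2 → s2 → s2 → s2 → s2 → s2 → s2 → s2 → s2 → s2 → s2 → s2  → end s2, accepted

3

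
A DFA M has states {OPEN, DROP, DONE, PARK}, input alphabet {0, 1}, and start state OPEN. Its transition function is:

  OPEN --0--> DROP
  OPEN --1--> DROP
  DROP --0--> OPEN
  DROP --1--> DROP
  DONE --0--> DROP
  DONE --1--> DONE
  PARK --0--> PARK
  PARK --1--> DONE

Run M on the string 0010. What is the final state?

OPEN

OPEN → DROP → OPEN → DROP → OPEN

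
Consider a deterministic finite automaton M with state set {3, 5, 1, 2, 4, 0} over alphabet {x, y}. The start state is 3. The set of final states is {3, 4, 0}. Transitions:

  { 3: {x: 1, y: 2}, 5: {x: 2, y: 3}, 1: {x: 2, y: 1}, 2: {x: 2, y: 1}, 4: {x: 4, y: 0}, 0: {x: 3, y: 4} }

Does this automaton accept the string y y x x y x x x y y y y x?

Trace: 3 -y-> 2 -y-> 1 -x-> 2 -x-> 2 -y-> 1 -x-> 2 -x-> 2 -x-> 2 -y-> 1 -y-> 1 -y-> 1 -y-> 1 -x-> 2
End state 2 is not accepting.

No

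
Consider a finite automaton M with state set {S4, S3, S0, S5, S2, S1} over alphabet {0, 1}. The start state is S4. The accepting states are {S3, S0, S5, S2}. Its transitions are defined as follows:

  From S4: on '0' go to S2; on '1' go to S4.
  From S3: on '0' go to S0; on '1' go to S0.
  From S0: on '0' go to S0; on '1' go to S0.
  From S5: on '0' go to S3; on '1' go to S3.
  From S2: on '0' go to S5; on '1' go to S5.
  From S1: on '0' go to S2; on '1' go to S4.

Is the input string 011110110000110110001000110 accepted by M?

S4 → S2 → S5 → S3 → S0 → S0 → S0 → S0 → S0 → S0 → S0 → S0 → S0 → S0 → S0 → S0 → S0 → S0 → S0 → S0 → S0 → S0 → S0 → S0 → S0 → S0 → S0 → S0
End state S0 is accepting.

Yes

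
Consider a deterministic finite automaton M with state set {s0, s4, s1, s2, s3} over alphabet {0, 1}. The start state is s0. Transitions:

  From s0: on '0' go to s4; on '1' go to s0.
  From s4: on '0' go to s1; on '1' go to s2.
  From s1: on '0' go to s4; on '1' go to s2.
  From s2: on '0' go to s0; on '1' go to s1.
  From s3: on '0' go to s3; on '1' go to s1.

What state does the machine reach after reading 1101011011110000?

Trace: s0 -1-> s0 -1-> s0 -0-> s4 -1-> s2 -0-> s0 -1-> s0 -1-> s0 -0-> s4 -1-> s2 -1-> s1 -1-> s2 -1-> s1 -0-> s4 -0-> s1 -0-> s4 -0-> s1

s1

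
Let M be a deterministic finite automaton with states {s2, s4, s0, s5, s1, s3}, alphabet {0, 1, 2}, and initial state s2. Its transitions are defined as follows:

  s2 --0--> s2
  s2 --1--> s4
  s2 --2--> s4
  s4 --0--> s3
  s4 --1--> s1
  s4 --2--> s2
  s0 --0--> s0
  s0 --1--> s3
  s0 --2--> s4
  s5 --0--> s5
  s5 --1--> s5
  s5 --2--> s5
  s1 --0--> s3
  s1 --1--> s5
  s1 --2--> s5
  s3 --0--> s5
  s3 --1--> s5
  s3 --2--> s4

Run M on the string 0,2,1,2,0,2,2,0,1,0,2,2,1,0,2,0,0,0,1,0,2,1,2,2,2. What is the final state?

s5

Trace: s2 -0-> s2 -2-> s4 -1-> s1 -2-> s5 -0-> s5 -2-> s5 -2-> s5 -0-> s5 -1-> s5 -0-> s5 -2-> s5 -2-> s5 -1-> s5 -0-> s5 -2-> s5 -0-> s5 -0-> s5 -0-> s5 -1-> s5 -0-> s5 -2-> s5 -1-> s5 -2-> s5 -2-> s5 -2-> s5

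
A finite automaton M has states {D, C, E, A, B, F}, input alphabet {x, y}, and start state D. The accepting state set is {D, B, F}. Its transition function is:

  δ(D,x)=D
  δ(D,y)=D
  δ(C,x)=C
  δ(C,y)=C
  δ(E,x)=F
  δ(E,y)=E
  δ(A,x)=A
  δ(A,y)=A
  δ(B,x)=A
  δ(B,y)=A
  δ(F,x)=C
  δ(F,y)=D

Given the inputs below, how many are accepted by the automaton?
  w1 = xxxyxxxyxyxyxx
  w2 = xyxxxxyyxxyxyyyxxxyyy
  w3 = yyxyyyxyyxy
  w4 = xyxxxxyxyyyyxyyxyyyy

w1: D → D → D → D → D → D → D → D → D → D → D → D → D → D → D  → end D, accepted
w2: D → D → D → D → D → D → D → D → D → D → D → D → D → D → D → D → D → D → D → D → D → D  → end D, accepted
w3: D → D → D → D → D → D → D → D → D → D → D → D  → end D, accepted
w4: D → D → D → D → D → D → D → D → D → D → D → D → D → D → D → D → D → D → D → D → D  → end D, accepted

4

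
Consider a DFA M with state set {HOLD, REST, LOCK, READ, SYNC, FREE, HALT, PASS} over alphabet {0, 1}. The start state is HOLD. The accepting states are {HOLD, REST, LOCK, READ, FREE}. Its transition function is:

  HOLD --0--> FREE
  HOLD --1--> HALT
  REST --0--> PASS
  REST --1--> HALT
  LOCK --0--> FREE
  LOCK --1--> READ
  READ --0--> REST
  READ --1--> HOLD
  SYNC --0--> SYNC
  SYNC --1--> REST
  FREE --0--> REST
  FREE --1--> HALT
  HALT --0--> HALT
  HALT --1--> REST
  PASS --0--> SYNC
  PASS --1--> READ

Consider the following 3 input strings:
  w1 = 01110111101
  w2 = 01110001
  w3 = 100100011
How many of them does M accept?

w1: Trace: HOLD -0-> FREE -1-> HALT -1-> REST -1-> HALT -0-> HALT -1-> REST -1-> HALT -1-> REST -1-> HALT -0-> HALT -1-> REST  → end REST, accepted
w2: Trace: HOLD -0-> FREE -1-> HALT -1-> REST -1-> HALT -0-> HALT -0-> HALT -0-> HALT -1-> REST  → end REST, accepted
w3: Trace: HOLD -1-> HALT -0-> HALT -0-> HALT -1-> REST -0-> PASS -0-> SYNC -0-> SYNC -1-> REST -1-> HALT  → end HALT, rejected

2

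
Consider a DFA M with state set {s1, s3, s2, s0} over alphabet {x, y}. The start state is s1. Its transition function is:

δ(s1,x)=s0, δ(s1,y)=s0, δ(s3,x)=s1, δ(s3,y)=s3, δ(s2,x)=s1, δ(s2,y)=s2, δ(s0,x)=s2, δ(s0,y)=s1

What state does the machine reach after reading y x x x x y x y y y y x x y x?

s1

s1 → s0 → s2 → s1 → s0 → s2 → s2 → s1 → s0 → s1 → s0 → s1 → s0 → s2 → s2 → s1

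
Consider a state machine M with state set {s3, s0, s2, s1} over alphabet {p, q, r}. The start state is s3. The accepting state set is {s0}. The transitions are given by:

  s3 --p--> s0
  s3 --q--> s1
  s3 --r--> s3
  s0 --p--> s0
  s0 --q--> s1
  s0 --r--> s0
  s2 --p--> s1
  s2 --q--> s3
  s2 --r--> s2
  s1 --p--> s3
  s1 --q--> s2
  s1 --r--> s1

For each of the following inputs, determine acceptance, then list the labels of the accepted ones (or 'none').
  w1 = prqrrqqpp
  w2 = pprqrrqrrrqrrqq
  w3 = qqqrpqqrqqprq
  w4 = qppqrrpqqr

w1

w1: Trace: s3 -p-> s0 -r-> s0 -q-> s1 -r-> s1 -r-> s1 -q-> s2 -q-> s3 -p-> s0 -p-> s0  → end s0, accepted
w2: Trace: s3 -p-> s0 -p-> s0 -r-> s0 -q-> s1 -r-> s1 -r-> s1 -q-> s2 -r-> s2 -r-> s2 -r-> s2 -q-> s3 -r-> s3 -r-> s3 -q-> s1 -q-> s2  → end s2, rejected
w3: Trace: s3 -q-> s1 -q-> s2 -q-> s3 -r-> s3 -p-> s0 -q-> s1 -q-> s2 -r-> s2 -q-> s3 -q-> s1 -p-> s3 -r-> s3 -q-> s1  → end s1, rejected
w4: Trace: s3 -q-> s1 -p-> s3 -p-> s0 -q-> s1 -r-> s1 -r-> s1 -p-> s3 -q-> s1 -q-> s2 -r-> s2  → end s2, rejected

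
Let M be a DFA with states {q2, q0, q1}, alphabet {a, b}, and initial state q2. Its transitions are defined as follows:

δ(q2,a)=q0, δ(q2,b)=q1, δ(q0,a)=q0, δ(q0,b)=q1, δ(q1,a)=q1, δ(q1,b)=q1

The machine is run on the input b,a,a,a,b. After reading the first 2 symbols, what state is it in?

q2 → q1 → q1
After 2 symbols: q1.

q1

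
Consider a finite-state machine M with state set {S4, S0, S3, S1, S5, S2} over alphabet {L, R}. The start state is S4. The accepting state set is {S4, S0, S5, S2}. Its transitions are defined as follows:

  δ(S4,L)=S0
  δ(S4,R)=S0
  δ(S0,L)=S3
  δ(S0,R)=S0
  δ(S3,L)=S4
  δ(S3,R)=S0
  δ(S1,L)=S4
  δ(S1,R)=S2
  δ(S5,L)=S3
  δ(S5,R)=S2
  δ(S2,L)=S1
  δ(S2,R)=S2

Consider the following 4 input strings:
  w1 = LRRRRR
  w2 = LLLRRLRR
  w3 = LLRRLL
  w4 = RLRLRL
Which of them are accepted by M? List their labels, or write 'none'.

w1, w2, w3

w1: S4 → S0 → S0 → S0 → S0 → S0 → S0  → end S0, accepted
w2: S4 → S0 → S3 → S4 → S0 → S0 → S3 → S0 → S0  → end S0, accepted
w3: S4 → S0 → S3 → S0 → S0 → S3 → S4  → end S4, accepted
w4: S4 → S0 → S3 → S0 → S3 → S0 → S3  → end S3, rejected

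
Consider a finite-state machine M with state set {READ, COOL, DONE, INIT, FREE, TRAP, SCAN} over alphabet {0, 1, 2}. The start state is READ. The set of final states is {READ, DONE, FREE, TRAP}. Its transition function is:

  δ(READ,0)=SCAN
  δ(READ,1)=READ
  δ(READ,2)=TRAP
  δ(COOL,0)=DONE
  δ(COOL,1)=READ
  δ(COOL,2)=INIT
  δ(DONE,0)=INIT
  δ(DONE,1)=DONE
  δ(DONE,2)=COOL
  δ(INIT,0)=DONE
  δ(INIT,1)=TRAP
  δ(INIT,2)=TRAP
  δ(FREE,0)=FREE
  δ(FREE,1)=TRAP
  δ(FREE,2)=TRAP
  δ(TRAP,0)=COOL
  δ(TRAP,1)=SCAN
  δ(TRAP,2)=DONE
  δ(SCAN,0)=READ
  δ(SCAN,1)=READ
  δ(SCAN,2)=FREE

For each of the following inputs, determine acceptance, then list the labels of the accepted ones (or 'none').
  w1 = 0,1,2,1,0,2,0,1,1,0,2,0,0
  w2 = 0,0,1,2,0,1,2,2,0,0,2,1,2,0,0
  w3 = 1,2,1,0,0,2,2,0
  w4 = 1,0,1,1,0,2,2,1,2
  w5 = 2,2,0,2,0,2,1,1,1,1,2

w1, w2, w4, w5

w1:
  start at READ
  read '0': READ → SCAN
  read '1': SCAN → READ
  read '2': READ → TRAP
  read '1': TRAP → SCAN
  read '0': SCAN → READ
  read '2': READ → TRAP
  read '0': TRAP → COOL
  read '1': COOL → READ
  read '1': READ → READ
  read '0': READ → SCAN
  read '2': SCAN → FREE
  read '0': FREE → FREE
  read '0': FREE → FREE
  end FREE, accepted
w2:
  start at READ
  read '0': READ → SCAN
  read '0': SCAN → READ
  read '1': READ → READ
  read '2': READ → TRAP
  read '0': TRAP → COOL
  read '1': COOL → READ
  read '2': READ → TRAP
  read '2': TRAP → DONE
  read '0': DONE → INIT
  read '0': INIT → DONE
  read '2': DONE → COOL
  read '1': COOL → READ
  read '2': READ → TRAP
  read '0': TRAP → COOL
  read '0': COOL → DONE
  end DONE, accepted
w3:
  start at READ
  read '1': READ → READ
  read '2': READ → TRAP
  read '1': TRAP → SCAN
  read '0': SCAN → READ
  read '0': READ → SCAN
  read '2': SCAN → FREE
  read '2': FREE → TRAP
  read '0': TRAP → COOL
  end COOL, rejected
w4:
  start at READ
  read '1': READ → READ
  read '0': READ → SCAN
  read '1': SCAN → READ
  read '1': READ → READ
  read '0': READ → SCAN
  read '2': SCAN → FREE
  read '2': FREE → TRAP
  read '1': TRAP → SCAN
  read '2': SCAN → FREE
  end FREE, accepted
w5:
  start at READ
  read '2': READ → TRAP
  read '2': TRAP → DONE
  read '0': DONE → INIT
  read '2': INIT → TRAP
  read '0': TRAP → COOL
  read '2': COOL → INIT
  read '1': INIT → TRAP
  read '1': TRAP → SCAN
  read '1': SCAN → READ
  read '1': READ → READ
  read '2': READ → TRAP
  end TRAP, accepted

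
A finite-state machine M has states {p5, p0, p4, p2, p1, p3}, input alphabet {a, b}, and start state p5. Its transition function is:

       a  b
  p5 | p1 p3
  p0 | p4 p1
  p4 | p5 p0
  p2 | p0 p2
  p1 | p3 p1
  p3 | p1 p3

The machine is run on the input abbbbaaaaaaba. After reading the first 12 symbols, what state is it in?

p1

start at p5
read 'a': p5 → p1
read 'b': p1 → p1
read 'b': p1 → p1
read 'b': p1 → p1
read 'b': p1 → p1
read 'a': p1 → p3
read 'a': p3 → p1
read 'a': p1 → p3
read 'a': p3 → p1
read 'a': p1 → p3
read 'a': p3 → p1
read 'b': p1 → p1
After 12 symbols: p1.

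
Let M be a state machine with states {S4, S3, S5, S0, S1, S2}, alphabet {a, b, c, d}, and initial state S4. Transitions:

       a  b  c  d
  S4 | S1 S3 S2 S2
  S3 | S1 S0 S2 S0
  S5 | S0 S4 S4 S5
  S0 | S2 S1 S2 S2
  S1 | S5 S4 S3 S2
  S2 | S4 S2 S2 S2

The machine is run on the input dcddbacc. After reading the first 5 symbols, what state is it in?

Trace: S4 -d-> S2 -c-> S2 -d-> S2 -d-> S2 -b-> S2
After 5 symbols: S2.

S2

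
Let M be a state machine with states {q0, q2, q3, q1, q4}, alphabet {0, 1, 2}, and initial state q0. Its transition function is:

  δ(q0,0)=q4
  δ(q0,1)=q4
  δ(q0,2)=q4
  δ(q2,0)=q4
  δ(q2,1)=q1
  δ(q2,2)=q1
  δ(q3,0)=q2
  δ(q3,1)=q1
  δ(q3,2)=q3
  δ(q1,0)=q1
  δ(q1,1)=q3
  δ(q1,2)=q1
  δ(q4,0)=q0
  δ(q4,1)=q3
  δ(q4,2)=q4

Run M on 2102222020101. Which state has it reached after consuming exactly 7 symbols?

Trace: q0 -2-> q4 -1-> q3 -0-> q2 -2-> q1 -2-> q1 -2-> q1 -2-> q1
After 7 symbols: q1.

q1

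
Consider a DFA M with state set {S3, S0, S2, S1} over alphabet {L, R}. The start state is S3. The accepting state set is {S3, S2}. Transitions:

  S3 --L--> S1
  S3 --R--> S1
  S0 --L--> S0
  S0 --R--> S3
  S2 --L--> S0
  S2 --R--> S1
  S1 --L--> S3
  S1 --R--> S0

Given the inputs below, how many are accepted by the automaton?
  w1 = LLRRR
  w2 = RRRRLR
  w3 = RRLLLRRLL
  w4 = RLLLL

1

w1: Trace: S3 -L-> S1 -L-> S3 -R-> S1 -R-> S0 -R-> S3  → end S3, accepted
w2: Trace: S3 -R-> S1 -R-> S0 -R-> S3 -R-> S1 -L-> S3 -R-> S1  → end S1, rejected
w3: Trace: S3 -R-> S1 -R-> S0 -L-> S0 -L-> S0 -L-> S0 -R-> S3 -R-> S1 -L-> S3 -L-> S1  → end S1, rejected
w4: Trace: S3 -R-> S1 -L-> S3 -L-> S1 -L-> S3 -L-> S1  → end S1, rejected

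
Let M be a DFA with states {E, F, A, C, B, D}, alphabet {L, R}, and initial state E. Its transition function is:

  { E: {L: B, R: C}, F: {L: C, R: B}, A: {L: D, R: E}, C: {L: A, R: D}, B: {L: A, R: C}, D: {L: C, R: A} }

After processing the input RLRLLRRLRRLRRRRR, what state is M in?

E

start at E
read 'R': E → C
read 'L': C → A
read 'R': A → E
read 'L': E → B
read 'L': B → A
read 'R': A → E
read 'R': E → C
read 'L': C → A
read 'R': A → E
read 'R': E → C
read 'L': C → A
read 'R': A → E
read 'R': E → C
read 'R': C → D
read 'R': D → A
read 'R': A → E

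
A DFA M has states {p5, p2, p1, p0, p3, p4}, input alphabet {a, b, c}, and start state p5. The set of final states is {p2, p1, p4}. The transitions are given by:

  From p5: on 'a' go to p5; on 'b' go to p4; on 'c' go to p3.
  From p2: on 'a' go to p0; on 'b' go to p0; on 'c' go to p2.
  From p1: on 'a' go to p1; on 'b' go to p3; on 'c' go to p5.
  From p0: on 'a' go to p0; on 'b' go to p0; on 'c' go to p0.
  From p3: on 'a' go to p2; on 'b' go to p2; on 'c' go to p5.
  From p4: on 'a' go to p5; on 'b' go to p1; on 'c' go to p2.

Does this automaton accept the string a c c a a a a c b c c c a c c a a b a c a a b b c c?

No

p5 → p5 → p3 → p5 → p5 → p5 → p5 → p5 → p3 → p2 → p2 → p2 → p2 → p0 → p0 → p0 → p0 → p0 → p0 → p0 → p0 → p0 → p0 → p0 → p0 → p0 → p0
End state p0 is not accepting.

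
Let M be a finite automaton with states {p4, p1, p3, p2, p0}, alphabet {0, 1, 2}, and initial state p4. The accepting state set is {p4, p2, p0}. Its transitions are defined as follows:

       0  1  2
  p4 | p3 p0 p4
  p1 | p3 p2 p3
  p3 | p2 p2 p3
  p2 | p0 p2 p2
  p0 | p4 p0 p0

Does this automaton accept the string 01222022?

Yes

Trace: p4 -0-> p3 -1-> p2 -2-> p2 -2-> p2 -2-> p2 -0-> p0 -2-> p0 -2-> p0
End state p0 is accepting.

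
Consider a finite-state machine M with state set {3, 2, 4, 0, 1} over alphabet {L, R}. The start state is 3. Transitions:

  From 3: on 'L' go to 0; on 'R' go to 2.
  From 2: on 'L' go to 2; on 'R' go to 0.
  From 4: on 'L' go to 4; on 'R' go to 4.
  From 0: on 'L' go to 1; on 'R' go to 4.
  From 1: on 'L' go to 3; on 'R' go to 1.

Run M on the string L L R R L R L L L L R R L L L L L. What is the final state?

3 → 0 → 1 → 1 → 1 → 3 → 2 → 2 → 2 → 2 → 2 → 0 → 4 → 4 → 4 → 4 → 4 → 4

4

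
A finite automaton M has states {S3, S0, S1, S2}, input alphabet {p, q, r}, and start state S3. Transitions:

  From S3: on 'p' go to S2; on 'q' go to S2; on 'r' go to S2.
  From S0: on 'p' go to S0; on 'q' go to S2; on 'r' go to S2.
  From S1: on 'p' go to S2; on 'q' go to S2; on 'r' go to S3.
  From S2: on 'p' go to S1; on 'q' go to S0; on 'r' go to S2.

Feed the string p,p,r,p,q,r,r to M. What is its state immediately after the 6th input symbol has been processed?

S3 → S2 → S1 → S3 → S2 → S0 → S2
After 6 symbols: S2.

S2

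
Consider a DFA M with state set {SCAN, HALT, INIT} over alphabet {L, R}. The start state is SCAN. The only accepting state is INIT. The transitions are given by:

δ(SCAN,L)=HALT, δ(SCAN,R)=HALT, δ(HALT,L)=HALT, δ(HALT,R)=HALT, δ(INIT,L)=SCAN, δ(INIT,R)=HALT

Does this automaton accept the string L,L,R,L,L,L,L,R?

No

Trace: SCAN -L-> HALT -L-> HALT -R-> HALT -L-> HALT -L-> HALT -L-> HALT -L-> HALT -R-> HALT
End state HALT is not accepting.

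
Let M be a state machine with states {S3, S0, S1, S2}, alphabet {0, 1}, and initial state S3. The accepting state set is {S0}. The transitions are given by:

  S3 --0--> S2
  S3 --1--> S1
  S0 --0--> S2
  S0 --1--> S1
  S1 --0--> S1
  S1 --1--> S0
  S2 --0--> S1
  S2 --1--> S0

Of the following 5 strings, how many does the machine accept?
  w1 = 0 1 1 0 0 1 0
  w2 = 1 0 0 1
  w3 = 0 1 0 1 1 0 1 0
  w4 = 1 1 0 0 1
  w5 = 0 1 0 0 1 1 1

3

w1: S3 → S2 → S0 → S1 → S1 → S1 → S0 → S2  → end S2, rejected
w2: S3 → S1 → S1 → S1 → S0  → end S0, accepted
w3: S3 → S2 → S0 → S2 → S0 → S1 → S1 → S0 → S2  → end S2, rejected
w4: S3 → S1 → S0 → S2 → S1 → S0  → end S0, accepted
w5: S3 → S2 → S0 → S2 → S1 → S0 → S1 → S0  → end S0, accepted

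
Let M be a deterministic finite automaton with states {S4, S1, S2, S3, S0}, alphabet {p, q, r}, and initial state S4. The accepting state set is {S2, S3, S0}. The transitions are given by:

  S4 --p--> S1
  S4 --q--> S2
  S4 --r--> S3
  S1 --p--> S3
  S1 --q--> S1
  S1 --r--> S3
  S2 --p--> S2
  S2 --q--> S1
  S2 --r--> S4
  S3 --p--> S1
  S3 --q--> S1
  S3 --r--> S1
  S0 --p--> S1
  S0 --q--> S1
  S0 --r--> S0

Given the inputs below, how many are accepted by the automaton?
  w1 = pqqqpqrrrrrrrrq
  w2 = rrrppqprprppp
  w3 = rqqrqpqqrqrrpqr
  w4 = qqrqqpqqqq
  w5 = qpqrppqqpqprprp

w1: Trace: S4 -p-> S1 -q-> S1 -q-> S1 -q-> S1 -p-> S3 -q-> S1 -r-> S3 -r-> S1 -r-> S3 -r-> S1 -r-> S3 -r-> S1 -r-> S3 -r-> S1 -q-> S1  → end S1, rejected
w2: Trace: S4 -r-> S3 -r-> S1 -r-> S3 -p-> S1 -p-> S3 -q-> S1 -p-> S3 -r-> S1 -p-> S3 -r-> S1 -p-> S3 -p-> S1 -p-> S3  → end S3, accepted
w3: Trace: S4 -r-> S3 -q-> S1 -q-> S1 -r-> S3 -q-> S1 -p-> S3 -q-> S1 -q-> S1 -r-> S3 -q-> S1 -r-> S3 -r-> S1 -p-> S3 -q-> S1 -r-> S3  → end S3, accepted
w4: Trace: S4 -q-> S2 -q-> S1 -r-> S3 -q-> S1 -q-> S1 -p-> S3 -q-> S1 -q-> S1 -q-> S1 -q-> S1  → end S1, rejected
w5: Trace: S4 -q-> S2 -p-> S2 -q-> S1 -r-> S3 -p-> S1 -p-> S3 -q-> S1 -q-> S1 -p-> S3 -q-> S1 -p-> S3 -r-> S1 -p-> S3 -r-> S1 -p-> S3  → end S3, accepted

3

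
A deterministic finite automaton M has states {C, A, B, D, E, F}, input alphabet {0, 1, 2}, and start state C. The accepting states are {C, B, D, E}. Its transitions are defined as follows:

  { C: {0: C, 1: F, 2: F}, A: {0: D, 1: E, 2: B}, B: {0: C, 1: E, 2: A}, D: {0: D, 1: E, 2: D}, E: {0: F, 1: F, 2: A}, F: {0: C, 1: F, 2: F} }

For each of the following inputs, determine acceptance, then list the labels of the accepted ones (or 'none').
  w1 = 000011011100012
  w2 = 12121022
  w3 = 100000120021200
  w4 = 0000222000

w1: C → C → C → C → C → F → F → C → F → F → F → C → C → C → F → F  → end F, rejected
w2: C → F → F → F → F → F → C → F → F  → end F, rejected
w3: C → F → C → C → C → C → C → F → F → C → C → F → F → F → C → C  → end C, accepted
w4: C → C → C → C → C → F → F → F → C → C → C  → end C, accepted

w3, w4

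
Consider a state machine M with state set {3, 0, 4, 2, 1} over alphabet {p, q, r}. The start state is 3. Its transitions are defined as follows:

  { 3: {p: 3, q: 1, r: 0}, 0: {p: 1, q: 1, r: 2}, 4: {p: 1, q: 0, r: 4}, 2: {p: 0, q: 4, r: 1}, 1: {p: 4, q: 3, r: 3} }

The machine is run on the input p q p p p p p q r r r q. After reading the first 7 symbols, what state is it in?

start at 3
read 'p': 3 → 3
read 'q': 3 → 1
read 'p': 1 → 4
read 'p': 4 → 1
read 'p': 1 → 4
read 'p': 4 → 1
read 'p': 1 → 4
After 7 symbols: 4.

4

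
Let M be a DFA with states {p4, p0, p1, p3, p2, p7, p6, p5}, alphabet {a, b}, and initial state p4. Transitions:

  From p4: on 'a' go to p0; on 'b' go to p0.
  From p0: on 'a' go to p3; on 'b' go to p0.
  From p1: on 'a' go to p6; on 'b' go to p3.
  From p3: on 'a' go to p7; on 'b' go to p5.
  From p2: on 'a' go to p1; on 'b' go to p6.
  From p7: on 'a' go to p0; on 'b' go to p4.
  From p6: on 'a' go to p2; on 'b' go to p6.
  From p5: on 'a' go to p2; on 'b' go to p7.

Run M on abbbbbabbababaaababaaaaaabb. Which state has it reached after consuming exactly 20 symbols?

start at p4
read 'a': p4 → p0
read 'b': p0 → p0
read 'b': p0 → p0
read 'b': p0 → p0
read 'b': p0 → p0
read 'b': p0 → p0
read 'a': p0 → p3
read 'b': p3 → p5
read 'b': p5 → p7
read 'a': p7 → p0
read 'b': p0 → p0
read 'a': p0 → p3
read 'b': p3 → p5
read 'a': p5 → p2
read 'a': p2 → p1
read 'a': p1 → p6
read 'b': p6 → p6
read 'a': p6 → p2
read 'b': p2 → p6
read 'a': p6 → p2
After 20 symbols: p2.

p2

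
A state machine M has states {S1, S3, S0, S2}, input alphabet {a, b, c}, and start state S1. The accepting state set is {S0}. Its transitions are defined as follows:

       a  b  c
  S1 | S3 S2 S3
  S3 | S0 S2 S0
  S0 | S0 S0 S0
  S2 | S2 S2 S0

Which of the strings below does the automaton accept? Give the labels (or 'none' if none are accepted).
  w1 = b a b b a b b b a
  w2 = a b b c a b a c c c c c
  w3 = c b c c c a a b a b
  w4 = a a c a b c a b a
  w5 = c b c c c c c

w2, w3, w4, w5

w1:
  start at S1
  read 'b': S1 → S2
  read 'a': S2 → S2
  read 'b': S2 → S2
  read 'b': S2 → S2
  read 'a': S2 → S2
  read 'b': S2 → S2
  read 'b': S2 → S2
  read 'b': S2 → S2
  read 'a': S2 → S2
  end S2, rejected
w2:
  start at S1
  read 'a': S1 → S3
  read 'b': S3 → S2
  read 'b': S2 → S2
  read 'c': S2 → S0
  read 'a': S0 → S0
  read 'b': S0 → S0
  read 'a': S0 → S0
  read 'c': S0 → S0
  read 'c': S0 → S0
  read 'c': S0 → S0
  read 'c': S0 → S0
  read 'c': S0 → S0
  end S0, accepted
w3:
  start at S1
  read 'c': S1 → S3
  read 'b': S3 → S2
  read 'c': S2 → S0
  read 'c': S0 → S0
  read 'c': S0 → S0
  read 'a': S0 → S0
  read 'a': S0 → S0
  read 'b': S0 → S0
  read 'a': S0 → S0
  read 'b': S0 → S0
  end S0, accepted
w4:
  start at S1
  read 'a': S1 → S3
  read 'a': S3 → S0
  read 'c': S0 → S0
  read 'a': S0 → S0
  read 'b': S0 → S0
  read 'c': S0 → S0
  read 'a': S0 → S0
  read 'b': S0 → S0
  read 'a': S0 → S0
  end S0, accepted
w5:
  start at S1
  read 'c': S1 → S3
  read 'b': S3 → S2
  read 'c': S2 → S0
  read 'c': S0 → S0
  read 'c': S0 → S0
  read 'c': S0 → S0
  read 'c': S0 → S0
  end S0, accepted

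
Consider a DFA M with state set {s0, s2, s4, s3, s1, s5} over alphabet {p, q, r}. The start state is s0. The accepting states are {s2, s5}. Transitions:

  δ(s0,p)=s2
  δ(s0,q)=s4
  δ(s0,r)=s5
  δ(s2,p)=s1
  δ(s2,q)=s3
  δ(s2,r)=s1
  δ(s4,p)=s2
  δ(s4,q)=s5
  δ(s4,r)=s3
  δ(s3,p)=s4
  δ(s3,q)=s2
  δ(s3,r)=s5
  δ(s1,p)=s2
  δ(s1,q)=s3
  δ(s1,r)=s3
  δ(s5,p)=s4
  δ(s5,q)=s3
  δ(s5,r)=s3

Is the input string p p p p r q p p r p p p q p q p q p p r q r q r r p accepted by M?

No

Trace: s0 -p-> s2 -p-> s1 -p-> s2 -p-> s1 -r-> s3 -q-> s2 -p-> s1 -p-> s2 -r-> s1 -p-> s2 -p-> s1 -p-> s2 -q-> s3 -p-> s4 -q-> s5 -p-> s4 -q-> s5 -p-> s4 -p-> s2 -r-> s1 -q-> s3 -r-> s5 -q-> s3 -r-> s5 -r-> s3 -p-> s4
End state s4 is not accepting.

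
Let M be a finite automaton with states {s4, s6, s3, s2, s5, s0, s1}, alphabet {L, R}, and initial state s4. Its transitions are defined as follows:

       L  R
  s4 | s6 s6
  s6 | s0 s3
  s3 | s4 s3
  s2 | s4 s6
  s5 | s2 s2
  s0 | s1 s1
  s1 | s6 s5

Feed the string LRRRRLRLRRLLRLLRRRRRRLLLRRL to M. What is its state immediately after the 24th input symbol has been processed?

s4 → s6 → s3 → s3 → s3 → s3 → s4 → s6 → s0 → s1 → s5 → s2 → s4 → s6 → s0 → s1 → s5 → s2 → s6 → s3 → s3 → s3 → s4 → s6 → s0
After 24 symbols: s0.

s0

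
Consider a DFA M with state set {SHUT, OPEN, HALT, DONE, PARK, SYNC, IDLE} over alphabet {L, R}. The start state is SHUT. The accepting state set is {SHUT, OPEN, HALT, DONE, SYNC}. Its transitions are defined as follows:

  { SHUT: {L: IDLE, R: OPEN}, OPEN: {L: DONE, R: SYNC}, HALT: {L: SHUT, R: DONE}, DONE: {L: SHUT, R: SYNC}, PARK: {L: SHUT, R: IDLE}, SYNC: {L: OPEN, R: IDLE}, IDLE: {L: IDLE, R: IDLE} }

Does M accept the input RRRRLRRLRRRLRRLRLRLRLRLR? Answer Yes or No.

SHUT → OPEN → SYNC → IDLE → IDLE → IDLE → IDLE → IDLE → IDLE → IDLE → IDLE → IDLE → IDLE → IDLE → IDLE → IDLE → IDLE → IDLE → IDLE → IDLE → IDLE → IDLE → IDLE → IDLE → IDLE
End state IDLE is not accepting.

No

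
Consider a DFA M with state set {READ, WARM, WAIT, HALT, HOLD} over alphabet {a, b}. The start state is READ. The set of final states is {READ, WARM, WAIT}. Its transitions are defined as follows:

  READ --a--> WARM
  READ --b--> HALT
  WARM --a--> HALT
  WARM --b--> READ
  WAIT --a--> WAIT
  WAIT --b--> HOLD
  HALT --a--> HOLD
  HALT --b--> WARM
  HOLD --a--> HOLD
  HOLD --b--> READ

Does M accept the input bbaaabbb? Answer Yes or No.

Yes

start at READ
read 'b': READ → HALT
read 'b': HALT → WARM
read 'a': WARM → HALT
read 'a': HALT → HOLD
read 'a': HOLD → HOLD
read 'b': HOLD → READ
read 'b': READ → HALT
read 'b': HALT → WARM
End state WARM is accepting.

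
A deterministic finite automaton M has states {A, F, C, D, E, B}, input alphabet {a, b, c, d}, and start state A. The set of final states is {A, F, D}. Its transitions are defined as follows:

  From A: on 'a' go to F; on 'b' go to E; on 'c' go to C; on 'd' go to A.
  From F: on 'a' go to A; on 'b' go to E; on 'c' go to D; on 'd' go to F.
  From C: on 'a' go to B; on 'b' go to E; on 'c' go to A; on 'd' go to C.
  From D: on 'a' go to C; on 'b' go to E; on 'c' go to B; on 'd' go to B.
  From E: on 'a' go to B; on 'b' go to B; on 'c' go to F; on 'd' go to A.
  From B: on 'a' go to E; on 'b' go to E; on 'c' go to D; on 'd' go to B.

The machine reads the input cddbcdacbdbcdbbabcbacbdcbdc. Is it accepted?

Trace: A -c-> C -d-> C -d-> C -b-> E -c-> F -d-> F -a-> A -c-> C -b-> E -d-> A -b-> E -c-> F -d-> F -b-> E -b-> B -a-> E -b-> B -c-> D -b-> E -a-> B -c-> D -b-> E -d-> A -c-> C -b-> E -d-> A -c-> C
End state C is not accepting.

No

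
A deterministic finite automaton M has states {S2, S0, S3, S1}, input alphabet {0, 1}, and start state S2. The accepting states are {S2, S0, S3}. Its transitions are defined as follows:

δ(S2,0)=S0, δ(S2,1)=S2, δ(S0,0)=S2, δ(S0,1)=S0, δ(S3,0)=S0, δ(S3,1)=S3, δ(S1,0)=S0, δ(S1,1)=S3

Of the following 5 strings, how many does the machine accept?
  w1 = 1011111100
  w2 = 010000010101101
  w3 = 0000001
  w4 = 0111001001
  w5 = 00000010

w1: Trace: S2 -1-> S2 -0-> S0 -1-> S0 -1-> S0 -1-> S0 -1-> S0 -1-> S0 -1-> S0 -0-> S2 -0-> S0  → end S0, accepted
w2: Trace: S2 -0-> S0 -1-> S0 -0-> S2 -0-> S0 -0-> S2 -0-> S0 -0-> S2 -1-> S2 -0-> S0 -1-> S0 -0-> S2 -1-> S2 -1-> S2 -0-> S0 -1-> S0  → end S0, accepted
w3: Trace: S2 -0-> S0 -0-> S2 -0-> S0 -0-> S2 -0-> S0 -0-> S2 -1-> S2  → end S2, accepted
w4: Trace: S2 -0-> S0 -1-> S0 -1-> S0 -1-> S0 -0-> S2 -0-> S0 -1-> S0 -0-> S2 -0-> S0 -1-> S0  → end S0, accepted
w5: Trace: S2 -0-> S0 -0-> S2 -0-> S0 -0-> S2 -0-> S0 -0-> S2 -1-> S2 -0-> S0  → end S0, accepted

5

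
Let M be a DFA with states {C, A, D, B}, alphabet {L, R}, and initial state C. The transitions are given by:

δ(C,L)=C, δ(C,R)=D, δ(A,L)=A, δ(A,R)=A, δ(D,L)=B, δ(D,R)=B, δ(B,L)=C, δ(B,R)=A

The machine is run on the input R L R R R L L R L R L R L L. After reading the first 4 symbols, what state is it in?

A

start at C
read 'R': C → D
read 'L': D → B
read 'R': B → A
read 'R': A → A
After 4 symbols: A.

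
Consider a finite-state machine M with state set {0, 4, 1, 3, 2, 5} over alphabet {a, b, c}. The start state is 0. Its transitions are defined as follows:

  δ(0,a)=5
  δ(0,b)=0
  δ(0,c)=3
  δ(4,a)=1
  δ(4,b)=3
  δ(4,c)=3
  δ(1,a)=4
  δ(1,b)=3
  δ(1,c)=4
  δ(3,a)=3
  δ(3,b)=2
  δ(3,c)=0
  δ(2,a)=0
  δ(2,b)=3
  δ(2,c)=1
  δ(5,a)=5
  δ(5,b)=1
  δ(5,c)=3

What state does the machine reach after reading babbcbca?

3

0 → 0 → 5 → 1 → 3 → 0 → 0 → 3 → 3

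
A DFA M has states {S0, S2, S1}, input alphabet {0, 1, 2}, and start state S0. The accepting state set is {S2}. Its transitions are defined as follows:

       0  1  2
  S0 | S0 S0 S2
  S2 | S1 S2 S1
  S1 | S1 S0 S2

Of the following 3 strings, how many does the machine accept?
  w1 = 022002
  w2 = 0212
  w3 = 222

2

w1:
  start at S0
  read '0': S0 → S0
  read '2': S0 → S2
  read '2': S2 → S1
  read '0': S1 → S1
  read '0': S1 → S1
  read '2': S1 → S2
  end S2, accepted
w2:
  start at S0
  read '0': S0 → S0
  read '2': S0 → S2
  read '1': S2 → S2
  read '2': S2 → S1
  end S1, rejected
w3:
  start at S0
  read '2': S0 → S2
  read '2': S2 → S1
  read '2': S1 → S2
  end S2, accepted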